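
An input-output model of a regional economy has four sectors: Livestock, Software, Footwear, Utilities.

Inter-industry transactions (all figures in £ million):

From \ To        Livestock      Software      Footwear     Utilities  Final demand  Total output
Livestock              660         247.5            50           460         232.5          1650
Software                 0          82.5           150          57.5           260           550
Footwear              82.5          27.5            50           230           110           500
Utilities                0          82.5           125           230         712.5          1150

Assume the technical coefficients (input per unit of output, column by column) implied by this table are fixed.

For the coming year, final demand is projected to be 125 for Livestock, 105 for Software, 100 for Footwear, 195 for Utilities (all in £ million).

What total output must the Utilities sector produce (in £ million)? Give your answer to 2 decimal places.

x_4 = 362.24

Technical coefficients a_ij = z_ij / X_j:
  a_11 = 660/1650 = 0.40, a_21 = 0/1650 = 0.00, a_31 = 82.5/1650 = 0.05, a_41 = 0/1650 = 0.00
  a_12 = 247.5/550 = 0.45, a_22 = 82.5/550 = 0.15, a_32 = 27.5/550 = 0.05, a_42 = 82.5/550 = 0.15
  a_13 = 50/500 = 0.10, a_23 = 150/500 = 0.30, a_33 = 50/500 = 0.10, a_43 = 125/500 = 0.25
  a_14 = 460/1150 = 0.40, a_24 = 57.5/1150 = 0.05, a_34 = 230/1150 = 0.20, a_44 = 230/1150 = 0.20
I − A =
  [   0.60    -0.45    -0.10    -0.40]
  [   0.00     0.85    -0.30    -0.05]
  [  -0.05    -0.05     0.90    -0.20]
  [   0.00    -0.15    -0.25     0.80]
Compute the cofactors C_ij = (−1)^(i+j)·(3×3 minor ij) of I−A; the adjugate is their transpose:
adj(I−A) = Cᵀ =
  [ 0.541125   0.367500   0.283875   0.364500]
  [ 0.012625   0.393000   0.151500   0.068750]
  [ 0.033625   0.063000   0.403500   0.121625]
  [ 0.012875   0.093375   0.154500   0.439000]
det(I−A) = Σ_j (I−A)_1j·C_1j = (0.60)(0.541125) + (-0.45)(0.012625) + (-0.10)(0.033625) + (-0.40)(0.012875) = 0.31048125
(I − A)⁻¹ = adj(I−A) / det(I−A) ≈
  [   1.7429     1.1836     0.9143     1.1740]
  [   0.0407     1.2658     0.4880     0.2214]
  [   0.1083     0.2029     1.2996     0.3917]
  [   0.0415     0.3007     0.4976     1.4139]
x = (I − A)⁻¹ d = adj(I−A)·d / det(I−A), with det(I−A) = 0.31048125:
  x_1 = (0.541125·125 + 0.367500·105 + 0.283875·100 + 0.364500·195) / 0.31048125 = 205.693125 / 0.31048125 ≈ 662.50
  x_2 = (0.012625·125 + 0.393000·105 + 0.151500·100 + 0.068750·195) / 0.31048125 = 71.399375 / 0.31048125 ≈ 229.96
  x_3 = (0.033625·125 + 0.063000·105 + 0.403500·100 + 0.121625·195) / 0.31048125 = 74.885 / 0.31048125 ≈ 241.19
  x_4 = (0.012875·125 + 0.093375·105 + 0.154500·100 + 0.439000·195) / 0.31048125 = 112.46875 / 0.31048125 ≈ 362.24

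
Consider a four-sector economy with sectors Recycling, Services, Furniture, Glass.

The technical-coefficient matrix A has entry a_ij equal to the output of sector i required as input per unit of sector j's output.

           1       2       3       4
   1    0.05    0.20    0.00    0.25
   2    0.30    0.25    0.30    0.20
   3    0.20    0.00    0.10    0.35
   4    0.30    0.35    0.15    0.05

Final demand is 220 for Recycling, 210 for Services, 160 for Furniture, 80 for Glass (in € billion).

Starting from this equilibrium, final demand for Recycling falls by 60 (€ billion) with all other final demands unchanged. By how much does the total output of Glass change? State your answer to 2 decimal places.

I − A =
  [   0.95    -0.20     0.00    -0.25]
  [  -0.30     0.75    -0.30    -0.20]
  [  -0.20     0.00     0.90    -0.35]
  [  -0.30    -0.35    -0.15     0.95]
Compute the cofactors C_ij = (−1)^(i+j)·(3×3 minor ij) of I−A; the adjugate is their transpose:
adj(I−A) = Cᵀ =
  [ 0.502125   0.239250   0.117375   0.225750]
  [ 0.389250   0.687375   0.288000   0.353250]
  [ 0.244000   0.192875   0.458875   0.273875]
  [ 0.340500   0.359250   0.215625   0.575250]
det(I−A) = Σ_j (I−A)_1j·C_1j = (0.95)(0.502125) + (-0.20)(0.389250) + (0.00)(0.244000) + (-0.25)(0.340500) = 0.31404375
(I − A)⁻¹ = adj(I−A) / det(I−A) ≈
  [   1.5989     0.7618     0.3738     0.7188]
  [   1.2395     2.1888     0.9171     1.1248]
  [   0.7770     0.6142     1.4612     0.8721]
  [   1.0842     1.1439     0.6866     1.8318]
Δx = (I − A)⁻¹ Δd with Δd having -60 in the Recycling component and 0 elsewhere.
So Δx_4 = L_41 · (-60), where L_41 = adj(I−A)_41 / det(I−A) = 0.340500 / 0.31404375.
Δx_4 = 0.340500 × (-60) / 0.31404375 = -20.43 / 0.31404375 ≈ -65.05.

Δx_4 = -65.05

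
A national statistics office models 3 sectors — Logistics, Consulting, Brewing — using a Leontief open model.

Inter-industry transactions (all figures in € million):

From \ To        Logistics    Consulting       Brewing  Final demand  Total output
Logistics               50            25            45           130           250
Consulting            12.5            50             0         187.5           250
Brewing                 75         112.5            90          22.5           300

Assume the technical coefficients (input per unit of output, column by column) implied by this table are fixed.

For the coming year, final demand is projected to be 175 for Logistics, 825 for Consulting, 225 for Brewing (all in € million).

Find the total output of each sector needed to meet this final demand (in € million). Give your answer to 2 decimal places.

Technical coefficients a_ij = z_ij / X_j:
  a_LL = 50/250 = 0.20, a_CL = 12.5/250 = 0.05, a_BL = 75/250 = 0.30
  a_LC = 25/250 = 0.10, a_CC = 50/250 = 0.20, a_BC = 112.5/250 = 0.45
  a_LB = 45/300 = 0.15, a_CB = 0/300 = 0.00, a_BB = 90/300 = 0.30
I − A =
  [   0.80    -0.10    -0.15]
  [  -0.05     0.80     0.00]
  [  -0.30    -0.45     0.70]
Cofactors of I−A, C_ij = (−1)^(i+j)·(minor ij) (rows/columns in the sector order above):
  C_11 = (0.80)(0.70) − (0.00)(-0.45) = 0.5600
  C_12 = −[(-0.05)(0.70) − (0.00)(-0.30)] = 0.0350
  C_13 = (-0.05)(-0.45) − (0.80)(-0.30) = 0.2625
  C_21 = −[(-0.10)(0.70) − (-0.15)(-0.45)] = 0.1375
  C_22 = (0.80)(0.70) − (-0.15)(-0.30) = 0.5150
  C_23 = −[(0.80)(-0.45) − (-0.10)(-0.30)] = 0.3900
  C_31 = (-0.10)(0.00) − (-0.15)(0.80) = 0.1200
  C_32 = −[(0.80)(0.00) − (-0.15)(-0.05)] = 0.0075
  C_33 = (0.80)(0.80) − (-0.10)(-0.05) = 0.6350
det(I−A) = Σ_j (I−A)_1j·C_1j = (0.80)(0.5600) + (-0.10)(0.0350) + (-0.15)(0.2625) = 0.405125
adj(I−A) = Cᵀ =
  [ 0.5600   0.1375   0.1200]
  [ 0.0350   0.5150   0.0075]
  [ 0.2625   0.3900   0.6350]
(I − A)⁻¹ = adj(I−A) / det(I−A) ≈
  [   1.3823     0.3394     0.2962]
  [   0.0864     1.2712     0.0185]
  [   0.6479     0.9627     1.5674]
x = (I − A)⁻¹ d = adj(I−A)·d / det(I−A), with det(I−A) = 0.405125:
  x_L = (0.5600·175 + 0.1375·825 + 0.1200·225) / 0.405125 = 238.4375 / 0.405125 ≈ 588.55
  x_C = (0.0350·175 + 0.5150·825 + 0.0075·225) / 0.405125 = 432.6875 / 0.405125 ≈ 1068.03
  x_B = (0.2625·175 + 0.3900·825 + 0.6350·225) / 0.405125 = 510.5625 / 0.405125 ≈ 1260.26

x_L = 588.55, x_C = 1068.03, x_B = 1260.26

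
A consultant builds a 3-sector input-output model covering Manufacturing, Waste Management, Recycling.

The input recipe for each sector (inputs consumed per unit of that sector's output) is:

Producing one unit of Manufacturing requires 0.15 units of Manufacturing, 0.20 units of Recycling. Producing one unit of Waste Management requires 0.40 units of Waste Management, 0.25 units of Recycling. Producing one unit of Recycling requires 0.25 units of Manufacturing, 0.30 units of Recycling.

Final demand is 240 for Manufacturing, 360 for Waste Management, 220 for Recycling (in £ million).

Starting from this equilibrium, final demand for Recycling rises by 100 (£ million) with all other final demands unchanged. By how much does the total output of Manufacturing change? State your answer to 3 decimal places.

Δx_M = 45.872

I − A =
  [   0.85     0.00    -0.25]
  [   0.00     0.60     0.00]
  [  -0.20    -0.25     0.70]
Cofactors of I−A, C_ij = (−1)^(i+j)·(minor ij) (rows/columns in the sector order above):
  C_11 = (0.60)(0.70) − (0.00)(-0.25) = 0.4200
  C_12 = −[(0.00)(0.70) − (0.00)(-0.20)] = 0.0000
  C_13 = (0.00)(-0.25) − (0.60)(-0.20) = 0.1200
  C_21 = −[(0.00)(0.70) − (-0.25)(-0.25)] = 0.0625
  C_22 = (0.85)(0.70) − (-0.25)(-0.20) = 0.5450
  C_23 = −[(0.85)(-0.25) − (0.00)(-0.20)] = 0.2125
  C_31 = (0.00)(0.00) − (-0.25)(0.60) = 0.1500
  C_32 = −[(0.85)(0.00) − (-0.25)(0.00)] = 0.0000
  C_33 = (0.85)(0.60) − (0.00)(0.00) = 0.5100
det(I−A) = Σ_j (I−A)_1j·C_1j = (0.85)(0.4200) + (0.00)(0.0000) + (-0.25)(0.1200) = 0.3270
adj(I−A) = Cᵀ =
  [ 0.4200   0.0625   0.1500]
  [ 0.0000   0.5450   0.0000]
  [ 0.1200   0.2125   0.5100]
(I − A)⁻¹ = adj(I−A) / det(I−A) ≈
  [   1.2844     0.1911     0.4587]
  [   0.0000     1.6667     0.0000]
  [   0.3670     0.6498     1.5596]
Δx = (I − A)⁻¹ Δd with Δd having +100 in the Recycling component and 0 elsewhere.
So Δx_M = L_MR · (+100), where L_MR = adj(I−A)_MR / det(I−A) = 0.1500 / 0.3270.
Δx_M = 0.1500 × (+100) / 0.3270 = 15.00 / 0.3270 ≈ 45.872.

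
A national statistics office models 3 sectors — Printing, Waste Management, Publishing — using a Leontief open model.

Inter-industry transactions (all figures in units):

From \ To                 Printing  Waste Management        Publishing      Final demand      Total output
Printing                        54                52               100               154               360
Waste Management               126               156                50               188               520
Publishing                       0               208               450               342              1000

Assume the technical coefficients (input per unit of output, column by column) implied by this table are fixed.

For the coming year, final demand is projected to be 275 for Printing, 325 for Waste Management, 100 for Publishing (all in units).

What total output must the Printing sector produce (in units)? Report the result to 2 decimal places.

x_1 = 500.90

Technical coefficients a_ij = z_ij / X_j:
  a_11 = 54/360 = 0.15, a_21 = 126/360 = 0.35, a_31 = 0/360 = 0.00
  a_12 = 52/520 = 0.10, a_22 = 156/520 = 0.30, a_32 = 208/520 = 0.40
  a_13 = 100/1000 = 0.10, a_23 = 50/1000 = 0.05, a_33 = 450/1000 = 0.45
I − A =
  [   0.85    -0.10    -0.10]
  [  -0.35     0.70    -0.05]
  [   0.00    -0.40     0.55]
Cofactors of I−A, C_ij = (−1)^(i+j)·(minor ij) (rows/columns in the sector order above):
  C_11 = (0.70)(0.55) − (-0.05)(-0.40) = 0.3650
  C_12 = −[(-0.35)(0.55) − (-0.05)(0.00)] = 0.1925
  C_13 = (-0.35)(-0.40) − (0.70)(0.00) = 0.1400
  C_21 = −[(-0.10)(0.55) − (-0.10)(-0.40)] = 0.0950
  C_22 = (0.85)(0.55) − (-0.10)(0.00) = 0.4675
  C_23 = −[(0.85)(-0.40) − (-0.10)(0.00)] = 0.3400
  C_31 = (-0.10)(-0.05) − (-0.10)(0.70) = 0.0750
  C_32 = −[(0.85)(-0.05) − (-0.10)(-0.35)] = 0.0775
  C_33 = (0.85)(0.70) − (-0.10)(-0.35) = 0.5600
det(I−A) = Σ_j (I−A)_1j·C_1j = (0.85)(0.3650) + (-0.10)(0.1925) + (-0.10)(0.1400) = 0.2770
adj(I−A) = Cᵀ =
  [ 0.3650   0.0950   0.0750]
  [ 0.1925   0.4675   0.0775]
  [ 0.1400   0.3400   0.5600]
(I − A)⁻¹ = adj(I−A) / det(I−A) ≈
  [   1.3177     0.3430     0.2708]
  [   0.6949     1.6877     0.2798]
  [   0.5054     1.2274     2.0217]
x = (I − A)⁻¹ d = adj(I−A)·d / det(I−A), with det(I−A) = 0.2770:
  x_1 = (0.3650·275 + 0.0950·325 + 0.0750·100) / 0.2770 = 138.75 / 0.2770 ≈ 500.90
  x_2 = (0.1925·275 + 0.4675·325 + 0.0775·100) / 0.2770 = 212.625 / 0.2770 ≈ 767.60
  x_3 = (0.1400·275 + 0.3400·325 + 0.5600·100) / 0.2770 = 205.00 / 0.2770 ≈ 740.07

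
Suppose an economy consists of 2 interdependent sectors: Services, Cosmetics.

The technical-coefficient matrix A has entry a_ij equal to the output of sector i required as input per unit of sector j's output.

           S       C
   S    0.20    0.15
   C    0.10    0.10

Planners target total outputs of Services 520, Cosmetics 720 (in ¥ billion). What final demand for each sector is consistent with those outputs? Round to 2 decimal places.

d_S = 308.00, d_C = 596.00

I − A =
  [   0.80    -0.15]
  [  -0.10     0.90]
d = (I − A) x:
  d_S = (+0.80)·520 + (-0.15)·720 = 308.00
  d_C = (-0.10)·520 + (+0.90)·720 = 596.00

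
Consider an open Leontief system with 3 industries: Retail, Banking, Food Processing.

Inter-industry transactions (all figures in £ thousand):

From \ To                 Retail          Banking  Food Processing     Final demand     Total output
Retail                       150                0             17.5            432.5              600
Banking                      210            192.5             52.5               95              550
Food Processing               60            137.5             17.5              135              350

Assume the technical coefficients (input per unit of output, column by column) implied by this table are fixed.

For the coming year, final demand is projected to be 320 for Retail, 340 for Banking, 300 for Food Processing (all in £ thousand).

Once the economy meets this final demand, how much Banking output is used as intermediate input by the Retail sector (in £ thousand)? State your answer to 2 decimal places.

z_21 = 163.46

Technical coefficients a_ij = z_ij / X_j:
  a_11 = 150/600 = 0.25, a_21 = 210/600 = 0.35, a_31 = 60/600 = 0.10
  a_12 = 0/550 = 0.00, a_22 = 192.5/550 = 0.35, a_32 = 137.5/550 = 0.25
  a_13 = 17.5/350 = 0.05, a_23 = 52.5/350 = 0.15, a_33 = 17.5/350 = 0.05
I − A =
  [   0.75     0.00    -0.05]
  [  -0.35     0.65    -0.15]
  [  -0.10    -0.25     0.95]
Cofactors of I−A, C_ij = (−1)^(i+j)·(minor ij) (rows/columns in the sector order above):
  C_11 = (0.65)(0.95) − (-0.15)(-0.25) = 0.5800
  C_12 = −[(-0.35)(0.95) − (-0.15)(-0.10)] = 0.3475
  C_13 = (-0.35)(-0.25) − (0.65)(-0.10) = 0.1525
  C_21 = −[(0.00)(0.95) − (-0.05)(-0.25)] = 0.0125
  C_22 = (0.75)(0.95) − (-0.05)(-0.10) = 0.7075
  C_23 = −[(0.75)(-0.25) − (0.00)(-0.10)] = 0.1875
  C_31 = (0.00)(-0.15) − (-0.05)(0.65) = 0.0325
  C_32 = −[(0.75)(-0.15) − (-0.05)(-0.35)] = 0.1300
  C_33 = (0.75)(0.65) − (0.00)(-0.35) = 0.4875
det(I−A) = Σ_j (I−A)_1j·C_1j = (0.75)(0.5800) + (0.00)(0.3475) + (-0.05)(0.1525) = 0.427375
adj(I−A) = Cᵀ =
  [ 0.5800   0.0125   0.0325]
  [ 0.3475   0.7075   0.1300]
  [ 0.1525   0.1875   0.4875]
(I − A)⁻¹ = adj(I−A) / det(I−A) ≈
  [   1.3571     0.0292     0.0760]
  [   0.8131     1.6555     0.3042]
  [   0.3568     0.4387     1.1407]
First solve x = (I − A)⁻¹ d = adj(I−A)·d / det(I−A); in particular x_1 = (0.5800·320 + 0.0125·340 + 0.0325·300) / 0.427375 = 199.60 / 0.427375 ≈ 467.0371.
Intermediate flow from 2 to 1: z_21 = a_21 · x_1 = 0.35 × 199.60 / 0.427375 = 69.86 / 0.427375 ≈ 163.46.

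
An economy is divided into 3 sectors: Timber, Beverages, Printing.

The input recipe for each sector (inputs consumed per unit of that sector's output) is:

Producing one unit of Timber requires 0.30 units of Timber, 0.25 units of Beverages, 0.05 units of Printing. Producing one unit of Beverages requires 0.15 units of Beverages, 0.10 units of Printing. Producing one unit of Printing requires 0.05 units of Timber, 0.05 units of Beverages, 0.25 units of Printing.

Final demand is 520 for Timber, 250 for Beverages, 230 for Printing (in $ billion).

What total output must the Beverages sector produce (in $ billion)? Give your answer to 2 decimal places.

x_B = 547.03

I − A =
  [   0.70     0.00    -0.05]
  [  -0.25     0.85    -0.05]
  [  -0.05    -0.10     0.75]
Cofactors of I−A, C_ij = (−1)^(i+j)·(minor ij) (rows/columns in the sector order above):
  C_11 = (0.85)(0.75) − (-0.05)(-0.10) = 0.6325
  C_12 = −[(-0.25)(0.75) − (-0.05)(-0.05)] = 0.1900
  C_13 = (-0.25)(-0.10) − (0.85)(-0.05) = 0.0675
  C_21 = −[(0.00)(0.75) − (-0.05)(-0.10)] = 0.0050
  C_22 = (0.70)(0.75) − (-0.05)(-0.05) = 0.5225
  C_23 = −[(0.70)(-0.10) − (0.00)(-0.05)] = 0.0700
  C_31 = (0.00)(-0.05) − (-0.05)(0.85) = 0.0425
  C_32 = −[(0.70)(-0.05) − (-0.05)(-0.25)] = 0.0475
  C_33 = (0.70)(0.85) − (0.00)(-0.25) = 0.5950
det(I−A) = Σ_j (I−A)_1j·C_1j = (0.70)(0.6325) + (0.00)(0.1900) + (-0.05)(0.0675) = 0.439375
adj(I−A) = Cᵀ =
  [ 0.6325   0.0050   0.0425]
  [ 0.1900   0.5225   0.0475]
  [ 0.0675   0.0700   0.5950]
(I − A)⁻¹ = adj(I−A) / det(I−A) ≈
  [   1.4395     0.0114     0.0967]
  [   0.4324     1.1892     0.1081]
  [   0.1536     0.1593     1.3542]
x = (I − A)⁻¹ d = adj(I−A)·d / det(I−A), with det(I−A) = 0.439375:
  x_T = (0.6325·520 + 0.0050·250 + 0.0425·230) / 0.439375 = 339.925 / 0.439375 ≈ 773.66
  x_B = (0.1900·520 + 0.5225·250 + 0.0475·230) / 0.439375 = 240.35 / 0.439375 ≈ 547.03
  x_P = (0.0675·520 + 0.0700·250 + 0.5950·230) / 0.439375 = 189.45 / 0.439375 ≈ 431.18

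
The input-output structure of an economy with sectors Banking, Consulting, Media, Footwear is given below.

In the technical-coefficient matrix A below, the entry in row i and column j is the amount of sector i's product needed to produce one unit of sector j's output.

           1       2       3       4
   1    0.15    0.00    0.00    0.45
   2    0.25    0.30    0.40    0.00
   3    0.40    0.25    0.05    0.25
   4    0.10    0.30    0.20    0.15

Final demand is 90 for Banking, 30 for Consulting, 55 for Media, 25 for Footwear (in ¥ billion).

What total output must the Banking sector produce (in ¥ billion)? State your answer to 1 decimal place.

I − A =
  [   0.85     0.00     0.00    -0.45]
  [  -0.25     0.70    -0.40     0.00]
  [  -0.40    -0.25     0.95    -0.25]
  [  -0.10    -0.30    -0.20     0.85]
Compute the cofactors C_ij = (−1)^(i+j)·(3×3 minor ij) of I−A; the adjugate is their transpose:
adj(I−A) = Cᵀ =
  [ 0.415250   0.150750   0.117000   0.254250]
  [ 0.335375   0.565125   0.293500   0.263875]
  [ 0.327375   0.287125   0.440500   0.302875]
  [ 0.244250   0.284750   0.221000   0.480250]
det(I−A) = Σ_j (I−A)_1j·C_1j = (0.85)(0.415250) + (0.00)(0.335375) + (0.00)(0.327375) + (-0.45)(0.244250) = 0.24305
(I − A)⁻¹ = adj(I−A) / det(I−A) ≈
  [   1.7085     0.6202     0.4814     1.0461]
  [   1.3799     2.3251     1.2076     1.0857]
  [   1.3469     1.1813     1.8124     1.2461]
  [   1.0049     1.1716     0.9093     1.9759]
x = (I − A)⁻¹ d = adj(I−A)·d / det(I−A), with det(I−A) = 0.24305:
  x_1 = (0.415250·90 + 0.150750·30 + 0.117000·55 + 0.254250·25) / 0.24305 = 54.68625 / 0.24305 = 225.0
  x_2 = (0.335375·90 + 0.565125·30 + 0.293500·55 + 0.263875·25) / 0.24305 = 69.876875 / 0.24305 = 287.5
  x_3 = (0.327375·90 + 0.287125·30 + 0.440500·55 + 0.302875·25) / 0.24305 = 69.876875 / 0.24305 = 287.5
  x_4 = (0.244250·90 + 0.284750·30 + 0.221000·55 + 0.480250·25) / 0.24305 = 54.68625 / 0.24305 = 225.0

x_1 = 225.0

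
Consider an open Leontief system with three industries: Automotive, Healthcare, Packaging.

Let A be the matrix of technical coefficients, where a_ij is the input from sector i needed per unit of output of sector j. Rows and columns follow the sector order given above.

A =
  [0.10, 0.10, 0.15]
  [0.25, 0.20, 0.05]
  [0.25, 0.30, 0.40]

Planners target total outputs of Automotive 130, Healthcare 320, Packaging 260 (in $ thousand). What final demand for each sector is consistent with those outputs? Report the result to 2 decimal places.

d_1 = 46.00, d_2 = 210.50, d_3 = 27.50

I − A =
  [   0.90    -0.10    -0.15]
  [  -0.25     0.80    -0.05]
  [  -0.25    -0.30     0.60]
d = (I − A) x:
  d_1 = (+0.90)·130 + (-0.10)·320 + (-0.15)·260 = 46.00
  d_2 = (-0.25)·130 + (+0.80)·320 + (-0.05)·260 = 210.50
  d_3 = (-0.25)·130 + (-0.30)·320 + (+0.60)·260 = 27.50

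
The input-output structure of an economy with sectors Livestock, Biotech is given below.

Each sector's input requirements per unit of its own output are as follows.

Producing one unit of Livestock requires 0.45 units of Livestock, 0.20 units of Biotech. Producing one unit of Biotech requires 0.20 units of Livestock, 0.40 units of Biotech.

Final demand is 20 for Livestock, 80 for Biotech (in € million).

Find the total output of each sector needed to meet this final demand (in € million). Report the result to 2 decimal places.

I − A =
  [   0.55    -0.20]
  [  -0.20     0.60]
det(I−A) = (0.55)(0.60) − (-0.20)(-0.20) = 0.2900
adj(I−A) = [[0.60, 0.20], [0.20, 0.55]]
(I − A)⁻¹ = adj(I−A) / det(I−A) ≈
  [   2.0690     0.6897]
  [   0.6897     1.8966]
x = (I − A)⁻¹ d = adj(I−A)·d / det(I−A), with det(I−A) = 0.2900:
  x_1 = (0.60·20 + 0.20·80) / 0.2900 = 28.00 / 0.2900 ≈ 96.55
  x_2 = (0.20·20 + 0.55·80) / 0.2900 = 48.00 / 0.2900 ≈ 165.52

x_1 = 96.55, x_2 = 165.52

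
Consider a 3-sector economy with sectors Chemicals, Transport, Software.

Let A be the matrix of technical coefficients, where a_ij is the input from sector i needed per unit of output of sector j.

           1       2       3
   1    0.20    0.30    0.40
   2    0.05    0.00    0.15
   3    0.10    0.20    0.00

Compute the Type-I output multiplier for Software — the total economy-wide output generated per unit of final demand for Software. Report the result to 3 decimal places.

m_3 = 1.923

I − A =
  [   0.80    -0.30    -0.40]
  [  -0.05     1.00    -0.15]
  [  -0.10    -0.20     1.00]
Cofactors of I−A, C_ij = (−1)^(i+j)·(minor ij) (rows/columns in the sector order above):
  C_11 = (1.00)(1.00) − (-0.15)(-0.20) = 0.9700
  C_12 = −[(-0.05)(1.00) − (-0.15)(-0.10)] = 0.0650
  C_13 = (-0.05)(-0.20) − (1.00)(-0.10) = 0.1100
  C_21 = −[(-0.30)(1.00) − (-0.40)(-0.20)] = 0.3800
  C_22 = (0.80)(1.00) − (-0.40)(-0.10) = 0.7600
  C_23 = −[(0.80)(-0.20) − (-0.30)(-0.10)] = 0.1900
  C_31 = (-0.30)(-0.15) − (-0.40)(1.00) = 0.4450
  C_32 = −[(0.80)(-0.15) − (-0.40)(-0.05)] = 0.1400
  C_33 = (0.80)(1.00) − (-0.30)(-0.05) = 0.7850
det(I−A) = Σ_j (I−A)_1j·C_1j = (0.80)(0.9700) + (-0.30)(0.0650) + (-0.40)(0.1100) = 0.7125
adj(I−A) = Cᵀ =
  [ 0.9700   0.3800   0.4450]
  [ 0.0650   0.7600   0.1400]
  [ 0.1100   0.1900   0.7850]
(I − A)⁻¹ = adj(I−A) / det(I−A) ≈
  [   1.3614     0.5333     0.6246]
  [   0.0912     1.0667     0.1965]
  [   0.1544     0.2667     1.1018]
The output multiplier for sector j is the column-j sum of the Leontief inverse (I − A)⁻¹ = adj(I−A) / det(I−A).
Column 3 of adj(I−A): (0.4450, 0.1400, 0.7850); det(I−A) = 0.7125.
m_3 = (0.4450 + 0.1400 + 0.7850) / 0.7125 = 1.37 / 0.7125 ≈ 1.923.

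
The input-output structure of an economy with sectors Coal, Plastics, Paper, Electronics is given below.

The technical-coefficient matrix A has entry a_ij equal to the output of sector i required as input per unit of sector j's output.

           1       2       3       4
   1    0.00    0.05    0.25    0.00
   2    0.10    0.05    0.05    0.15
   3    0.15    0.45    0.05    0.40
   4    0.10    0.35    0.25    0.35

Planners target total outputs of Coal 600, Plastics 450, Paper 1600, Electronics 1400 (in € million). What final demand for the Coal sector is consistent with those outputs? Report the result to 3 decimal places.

I − A =
  [   1.00    -0.05    -0.25     0.00]
  [  -0.10     0.95    -0.05    -0.15]
  [  -0.15    -0.45     0.95    -0.40]
  [  -0.10    -0.35    -0.25     0.65]
d = (I − A) x:
  d_1 = (+1.00)·600 + (-0.05)·450 + (-0.25)·1600 + (+0.00)·1400 = 177.500
  d_2 = (-0.10)·600 + (+0.95)·450 + (-0.05)·1600 + (-0.15)·1400 = 77.500
  d_3 = (-0.15)·600 + (-0.45)·450 + (+0.95)·1600 + (-0.40)·1400 = 667.500
  d_4 = (-0.10)·600 + (-0.35)·450 + (-0.25)·1600 + (+0.65)·1400 = 292.500

d_1 = 177.500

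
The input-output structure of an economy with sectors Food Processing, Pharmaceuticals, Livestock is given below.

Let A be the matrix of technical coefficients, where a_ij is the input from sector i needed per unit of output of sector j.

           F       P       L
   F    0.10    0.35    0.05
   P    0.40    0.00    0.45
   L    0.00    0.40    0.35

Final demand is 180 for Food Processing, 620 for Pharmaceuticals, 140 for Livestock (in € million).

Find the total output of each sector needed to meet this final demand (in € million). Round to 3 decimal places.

x_F = 824.383, x_P = 1447.531, x_L = 1106.173

I − A =
  [   0.90    -0.35    -0.05]
  [  -0.40     1.00    -0.45]
  [   0.00    -0.40     0.65]
Cofactors of I−A, C_ij = (−1)^(i+j)·(minor ij) (rows/columns in the sector order above):
  C_11 = (1.00)(0.65) − (-0.45)(-0.40) = 0.4700
  C_12 = −[(-0.40)(0.65) − (-0.45)(0.00)] = 0.2600
  C_13 = (-0.40)(-0.40) − (1.00)(0.00) = 0.1600
  C_21 = −[(-0.35)(0.65) − (-0.05)(-0.40)] = 0.2475
  C_22 = (0.90)(0.65) − (-0.05)(0.00) = 0.5850
  C_23 = −[(0.90)(-0.40) − (-0.35)(0.00)] = 0.3600
  C_31 = (-0.35)(-0.45) − (-0.05)(1.00) = 0.2075
  C_32 = −[(0.90)(-0.45) − (-0.05)(-0.40)] = 0.4250
  C_33 = (0.90)(1.00) − (-0.35)(-0.40) = 0.7600
det(I−A) = Σ_j (I−A)_1j·C_1j = (0.90)(0.4700) + (-0.35)(0.2600) + (-0.05)(0.1600) = 0.3240
adj(I−A) = Cᵀ =
  [ 0.4700   0.2475   0.2075]
  [ 0.2600   0.5850   0.4250]
  [ 0.1600   0.3600   0.7600]
(I − A)⁻¹ = adj(I−A) / det(I−A) ≈
  [   1.4506     0.7639     0.6404]
  [   0.8025     1.8056     1.3117]
  [   0.4938     1.1111     2.3457]
x = (I − A)⁻¹ d = adj(I−A)·d / det(I−A), with det(I−A) = 0.3240:
  x_F = (0.4700·180 + 0.2475·620 + 0.2075·140) / 0.3240 = 267.10 / 0.3240 ≈ 824.383
  x_P = (0.2600·180 + 0.5850·620 + 0.4250·140) / 0.3240 = 469.00 / 0.3240 ≈ 1447.531
  x_L = (0.1600·180 + 0.3600·620 + 0.7600·140) / 0.3240 = 358.40 / 0.3240 ≈ 1106.173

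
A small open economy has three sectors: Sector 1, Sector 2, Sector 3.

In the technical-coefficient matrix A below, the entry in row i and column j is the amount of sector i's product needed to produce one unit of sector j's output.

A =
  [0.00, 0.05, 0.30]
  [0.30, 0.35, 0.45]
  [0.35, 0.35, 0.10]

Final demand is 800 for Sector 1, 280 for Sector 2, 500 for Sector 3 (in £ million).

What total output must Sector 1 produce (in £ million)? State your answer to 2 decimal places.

x_1 = 1608.32

I − A =
  [   1.00    -0.05    -0.30]
  [  -0.30     0.65    -0.45]
  [  -0.35    -0.35     0.90]
Cofactors of I−A, C_ij = (−1)^(i+j)·(minor ij) (rows/columns in the sector order above):
  C_11 = (0.65)(0.90) − (-0.45)(-0.35) = 0.4275
  C_12 = −[(-0.30)(0.90) − (-0.45)(-0.35)] = 0.4275
  C_13 = (-0.30)(-0.35) − (0.65)(-0.35) = 0.3325
  C_21 = −[(-0.05)(0.90) − (-0.30)(-0.35)] = 0.1500
  C_22 = (1.00)(0.90) − (-0.30)(-0.35) = 0.7950
  C_23 = −[(1.00)(-0.35) − (-0.05)(-0.35)] = 0.3675
  C_31 = (-0.05)(-0.45) − (-0.30)(0.65) = 0.2175
  C_32 = −[(1.00)(-0.45) − (-0.30)(-0.30)] = 0.5400
  C_33 = (1.00)(0.65) − (-0.05)(-0.30) = 0.6350
det(I−A) = Σ_j (I−A)_1j·C_1j = (1.00)(0.4275) + (-0.05)(0.4275) + (-0.30)(0.3325) = 0.306375
adj(I−A) = Cᵀ =
  [ 0.4275   0.1500   0.2175]
  [ 0.4275   0.7950   0.5400]
  [ 0.3325   0.3675   0.6350]
(I − A)⁻¹ = adj(I−A) / det(I−A) ≈
  [   1.3953     0.4896     0.7099]
  [   1.3953     2.5949     1.7625]
  [   1.0853     1.1995     2.0726]
x = (I − A)⁻¹ d = adj(I−A)·d / det(I−A), with det(I−A) = 0.306375:
  x_1 = (0.4275·800 + 0.1500·280 + 0.2175·500) / 0.306375 = 492.75 / 0.306375 ≈ 1608.32
  x_2 = (0.4275·800 + 0.7950·280 + 0.5400·500) / 0.306375 = 834.60 / 0.306375 ≈ 2724.11
  x_3 = (0.3325·800 + 0.3675·280 + 0.6350·500) / 0.306375 = 686.40 / 0.306375 ≈ 2240.39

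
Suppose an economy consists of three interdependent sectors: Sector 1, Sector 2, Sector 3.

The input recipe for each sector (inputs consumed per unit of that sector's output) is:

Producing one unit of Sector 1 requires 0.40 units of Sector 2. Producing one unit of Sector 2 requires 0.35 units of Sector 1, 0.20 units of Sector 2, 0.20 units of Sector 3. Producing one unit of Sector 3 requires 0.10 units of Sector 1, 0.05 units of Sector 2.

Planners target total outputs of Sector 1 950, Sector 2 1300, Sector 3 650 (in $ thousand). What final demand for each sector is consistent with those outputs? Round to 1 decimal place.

I − A =
  [   1.00    -0.35    -0.10]
  [  -0.40     0.80    -0.05]
  [   0.00    -0.20     1.00]
d = (I − A) x:
  d_1 = (+1.00)·950 + (-0.35)·1300 + (-0.10)·650 = 430.0
  d_2 = (-0.40)·950 + (+0.80)·1300 + (-0.05)·650 = 627.5
  d_3 = (+0.00)·950 + (-0.20)·1300 + (+1.00)·650 = 390.0

d_1 = 430.0, d_2 = 627.5, d_3 = 390.0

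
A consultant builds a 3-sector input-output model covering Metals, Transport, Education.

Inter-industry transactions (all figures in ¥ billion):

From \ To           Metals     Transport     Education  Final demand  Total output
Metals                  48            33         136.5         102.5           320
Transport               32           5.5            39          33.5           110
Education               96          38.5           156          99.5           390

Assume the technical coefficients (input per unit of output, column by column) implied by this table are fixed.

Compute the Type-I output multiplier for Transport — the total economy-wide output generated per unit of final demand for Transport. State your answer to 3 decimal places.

m_2 = 3.468

Technical coefficients a_ij = z_ij / X_j:
  a_11 = 48/320 = 0.15, a_21 = 32/320 = 0.10, a_31 = 96/320 = 0.30
  a_12 = 33/110 = 0.30, a_22 = 5.5/110 = 0.05, a_32 = 38.5/110 = 0.35
  a_13 = 136.5/390 = 0.35, a_23 = 39/390 = 0.10, a_33 = 156/390 = 0.40
I − A =
  [   0.85    -0.30    -0.35]
  [  -0.10     0.95    -0.10]
  [  -0.30    -0.35     0.60]
Cofactors of I−A, C_ij = (−1)^(i+j)·(minor ij) (rows/columns in the sector order above):
  C_11 = (0.95)(0.60) − (-0.10)(-0.35) = 0.5350
  C_12 = −[(-0.10)(0.60) − (-0.10)(-0.30)] = 0.0900
  C_13 = (-0.10)(-0.35) − (0.95)(-0.30) = 0.3200
  C_21 = −[(-0.30)(0.60) − (-0.35)(-0.35)] = 0.3025
  C_22 = (0.85)(0.60) − (-0.35)(-0.30) = 0.4050
  C_23 = −[(0.85)(-0.35) − (-0.30)(-0.30)] = 0.3875
  C_31 = (-0.30)(-0.10) − (-0.35)(0.95) = 0.3625
  C_32 = −[(0.85)(-0.10) − (-0.35)(-0.10)] = 0.1200
  C_33 = (0.85)(0.95) − (-0.30)(-0.10) = 0.7775
det(I−A) = Σ_j (I−A)_1j·C_1j = (0.85)(0.5350) + (-0.30)(0.0900) + (-0.35)(0.3200) = 0.31575
adj(I−A) = Cᵀ =
  [ 0.5350   0.3025   0.3625]
  [ 0.0900   0.4050   0.1200]
  [ 0.3200   0.3875   0.7775]
(I − A)⁻¹ = adj(I−A) / det(I−A) ≈
  [   1.6944     0.9580     1.1481]
  [   0.2850     1.2827     0.3800]
  [   1.0135     1.2272     2.4624]
The output multiplier for sector j is the column-j sum of the Leontief inverse (I − A)⁻¹ = adj(I−A) / det(I−A).
Column 2 of adj(I−A): (0.3025, 0.4050, 0.3875); det(I−A) = 0.31575.
m_2 = (0.3025 + 0.4050 + 0.3875) / 0.31575 = 1.095 / 0.31575 ≈ 3.468.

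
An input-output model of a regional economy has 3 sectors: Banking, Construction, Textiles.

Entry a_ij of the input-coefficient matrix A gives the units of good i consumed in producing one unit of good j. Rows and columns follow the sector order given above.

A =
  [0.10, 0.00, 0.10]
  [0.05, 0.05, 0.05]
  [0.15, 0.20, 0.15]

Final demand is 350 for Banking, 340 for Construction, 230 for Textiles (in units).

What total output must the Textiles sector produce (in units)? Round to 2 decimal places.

I − A =
  [   0.90     0.00    -0.10]
  [  -0.05     0.95    -0.05]
  [  -0.15    -0.20     0.85]
Cofactors of I−A, C_ij = (−1)^(i+j)·(minor ij) (rows/columns in the sector order above):
  C_11 = (0.95)(0.85) − (-0.05)(-0.20) = 0.7975
  C_12 = −[(-0.05)(0.85) − (-0.05)(-0.15)] = 0.0500
  C_13 = (-0.05)(-0.20) − (0.95)(-0.15) = 0.1525
  C_21 = −[(0.00)(0.85) − (-0.10)(-0.20)] = 0.0200
  C_22 = (0.90)(0.85) − (-0.10)(-0.15) = 0.7500
  C_23 = −[(0.90)(-0.20) − (0.00)(-0.15)] = 0.1800
  C_31 = (0.00)(-0.05) − (-0.10)(0.95) = 0.0950
  C_32 = −[(0.90)(-0.05) − (-0.10)(-0.05)] = 0.0500
  C_33 = (0.90)(0.95) − (0.00)(-0.05) = 0.8550
det(I−A) = Σ_j (I−A)_1j·C_1j = (0.90)(0.7975) + (0.00)(0.0500) + (-0.10)(0.1525) = 0.7025
adj(I−A) = Cᵀ =
  [ 0.7975   0.0200   0.0950]
  [ 0.0500   0.7500   0.0500]
  [ 0.1525   0.1800   0.8550]
(I − A)⁻¹ = adj(I−A) / det(I−A) ≈
  [   1.1352     0.0285     0.1352]
  [   0.0712     1.0676     0.0712]
  [   0.2171     0.2562     1.2171]
x = (I − A)⁻¹ d = adj(I−A)·d / det(I−A), with det(I−A) = 0.7025:
  x_1 = (0.7975·350 + 0.0200·340 + 0.0950·230) / 0.7025 = 307.775 / 0.7025 ≈ 438.11
  x_2 = (0.0500·350 + 0.7500·340 + 0.0500·230) / 0.7025 = 284.00 / 0.7025 ≈ 404.27
  x_3 = (0.1525·350 + 0.1800·340 + 0.8550·230) / 0.7025 = 311.225 / 0.7025 ≈ 443.02

x_3 = 443.02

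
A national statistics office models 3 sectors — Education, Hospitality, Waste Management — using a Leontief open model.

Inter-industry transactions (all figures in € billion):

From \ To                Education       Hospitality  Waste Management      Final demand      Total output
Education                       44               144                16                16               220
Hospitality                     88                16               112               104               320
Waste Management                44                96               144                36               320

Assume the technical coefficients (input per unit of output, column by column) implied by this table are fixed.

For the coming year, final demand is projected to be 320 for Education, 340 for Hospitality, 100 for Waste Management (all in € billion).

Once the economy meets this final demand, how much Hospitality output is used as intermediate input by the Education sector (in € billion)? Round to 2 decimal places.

z_21 = 517.77

Technical coefficients a_ij = z_ij / X_j:
  a_11 = 44/220 = 0.20, a_21 = 88/220 = 0.40, a_31 = 44/220 = 0.20
  a_12 = 144/320 = 0.45, a_22 = 16/320 = 0.05, a_32 = 96/320 = 0.30
  a_13 = 16/320 = 0.05, a_23 = 112/320 = 0.35, a_33 = 144/320 = 0.45
I − A =
  [   0.80    -0.45    -0.05]
  [  -0.40     0.95    -0.35]
  [  -0.20    -0.30     0.55]
Cofactors of I−A, C_ij = (−1)^(i+j)·(minor ij) (rows/columns in the sector order above):
  C_11 = (0.95)(0.55) − (-0.35)(-0.30) = 0.4175
  C_12 = −[(-0.40)(0.55) − (-0.35)(-0.20)] = 0.2900
  C_13 = (-0.40)(-0.30) − (0.95)(-0.20) = 0.3100
  C_21 = −[(-0.45)(0.55) − (-0.05)(-0.30)] = 0.2625
  C_22 = (0.80)(0.55) − (-0.05)(-0.20) = 0.4300
  C_23 = −[(0.80)(-0.30) − (-0.45)(-0.20)] = 0.3300
  C_31 = (-0.45)(-0.35) − (-0.05)(0.95) = 0.2050
  C_32 = −[(0.80)(-0.35) − (-0.05)(-0.40)] = 0.3000
  C_33 = (0.80)(0.95) − (-0.45)(-0.40) = 0.5800
det(I−A) = Σ_j (I−A)_1j·C_1j = (0.80)(0.4175) + (-0.45)(0.2900) + (-0.05)(0.3100) = 0.1880
adj(I−A) = Cᵀ =
  [ 0.4175   0.2625   0.2050]
  [ 0.2900   0.4300   0.3000]
  [ 0.3100   0.3300   0.5800]
(I − A)⁻¹ = adj(I−A) / det(I−A) ≈
  [   2.2207     1.3963     1.0904]
  [   1.5426     2.2872     1.5957]
  [   1.6489     1.7553     3.0851]
First solve x = (I − A)⁻¹ d = adj(I−A)·d / det(I−A); in particular x_1 = (0.4175·320 + 0.2625·340 + 0.2050·100) / 0.1880 = 243.35 / 0.1880 ≈ 1294.4149.
Intermediate flow from 2 to 1: z_21 = a_21 · x_1 = 0.40 × 243.35 / 0.1880 = 97.34 / 0.1880 ≈ 517.77.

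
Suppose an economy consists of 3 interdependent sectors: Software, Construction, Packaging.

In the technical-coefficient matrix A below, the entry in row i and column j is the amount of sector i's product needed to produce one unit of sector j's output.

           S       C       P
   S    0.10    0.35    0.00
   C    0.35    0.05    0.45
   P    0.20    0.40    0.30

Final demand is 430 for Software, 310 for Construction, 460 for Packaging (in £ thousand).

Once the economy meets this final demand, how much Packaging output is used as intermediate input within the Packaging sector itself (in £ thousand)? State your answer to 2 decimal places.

z_PP = 575.24

I − A =
  [   0.90    -0.35     0.00]
  [  -0.35     0.95    -0.45]
  [  -0.20    -0.40     0.70]
Cofactors of I−A, C_ij = (−1)^(i+j)·(minor ij) (rows/columns in the sector order above):
  C_11 = (0.95)(0.70) − (-0.45)(-0.40) = 0.4850
  C_12 = −[(-0.35)(0.70) − (-0.45)(-0.20)] = 0.3350
  C_13 = (-0.35)(-0.40) − (0.95)(-0.20) = 0.3300
  C_21 = −[(-0.35)(0.70) − (0.00)(-0.40)] = 0.2450
  C_22 = (0.90)(0.70) − (0.00)(-0.20) = 0.6300
  C_23 = −[(0.90)(-0.40) − (-0.35)(-0.20)] = 0.4300
  C_31 = (-0.35)(-0.45) − (0.00)(0.95) = 0.1575
  C_32 = −[(0.90)(-0.45) − (0.00)(-0.35)] = 0.4050
  C_33 = (0.90)(0.95) − (-0.35)(-0.35) = 0.7325
det(I−A) = Σ_j (I−A)_1j·C_1j = (0.90)(0.4850) + (-0.35)(0.3350) + (0.00)(0.3300) = 0.31925
adj(I−A) = Cᵀ =
  [ 0.4850   0.2450   0.1575]
  [ 0.3350   0.6300   0.4050]
  [ 0.3300   0.4300   0.7325]
(I − A)⁻¹ = adj(I−A) / det(I−A) ≈
  [   1.5192     0.7674     0.4933]
  [   1.0493     1.9734     1.2686]
  [   1.0337     1.3469     2.2944]
First solve x = (I − A)⁻¹ d = adj(I−A)·d / det(I−A); in particular x_P = (0.3300·430 + 0.4300·310 + 0.7325·460) / 0.31925 = 612.15 / 0.31925 ≈ 1917.4628.
Intermediate flow from P to P: z_PP = a_PP · x_P = 0.30 × 612.15 / 0.31925 = 183.645 / 0.31925 ≈ 575.24.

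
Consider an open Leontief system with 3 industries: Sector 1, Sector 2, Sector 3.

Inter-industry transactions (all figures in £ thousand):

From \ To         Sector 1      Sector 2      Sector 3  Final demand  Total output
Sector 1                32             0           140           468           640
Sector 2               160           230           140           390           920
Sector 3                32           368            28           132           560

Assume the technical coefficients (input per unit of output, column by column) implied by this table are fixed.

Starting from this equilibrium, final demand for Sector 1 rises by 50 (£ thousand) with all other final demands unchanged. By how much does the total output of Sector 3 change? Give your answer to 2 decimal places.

Δx_3 = 12.56

Technical coefficients a_ij = z_ij / X_j:
  a_11 = 32/640 = 0.05, a_21 = 160/640 = 0.25, a_31 = 32/640 = 0.05
  a_12 = 0/920 = 0.00, a_22 = 230/920 = 0.25, a_32 = 368/920 = 0.40
  a_13 = 140/560 = 0.25, a_23 = 140/560 = 0.25, a_33 = 28/560 = 0.05
I − A =
  [   0.95     0.00    -0.25]
  [  -0.25     0.75    -0.25]
  [  -0.05    -0.40     0.95]
Cofactors of I−A, C_ij = (−1)^(i+j)·(minor ij) (rows/columns in the sector order above):
  C_11 = (0.75)(0.95) − (-0.25)(-0.40) = 0.6125
  C_12 = −[(-0.25)(0.95) − (-0.25)(-0.05)] = 0.2500
  C_13 = (-0.25)(-0.40) − (0.75)(-0.05) = 0.1375
  C_21 = −[(0.00)(0.95) − (-0.25)(-0.40)] = 0.1000
  C_22 = (0.95)(0.95) − (-0.25)(-0.05) = 0.8900
  C_23 = −[(0.95)(-0.40) − (0.00)(-0.05)] = 0.3800
  C_31 = (0.00)(-0.25) − (-0.25)(0.75) = 0.1875
  C_32 = −[(0.95)(-0.25) − (-0.25)(-0.25)] = 0.3000
  C_33 = (0.95)(0.75) − (0.00)(-0.25) = 0.7125
det(I−A) = Σ_j (I−A)_1j·C_1j = (0.95)(0.6125) + (0.00)(0.2500) + (-0.25)(0.1375) = 0.5475
adj(I−A) = Cᵀ =
  [ 0.6125   0.1000   0.1875]
  [ 0.2500   0.8900   0.3000]
  [ 0.1375   0.3800   0.7125]
(I − A)⁻¹ = adj(I−A) / det(I−A) ≈
  [   1.1187     0.1826     0.3425]
  [   0.4566     1.6256     0.5479]
  [   0.2511     0.6941     1.3014]
Δx = (I − A)⁻¹ Δd with Δd having +50 in the Sector 1 component and 0 elsewhere.
So Δx_3 = L_31 · (+50), where L_31 = adj(I−A)_31 / det(I−A) = 0.1375 / 0.5475.
Δx_3 = 0.1375 × (+50) / 0.5475 = 6.875 / 0.5475 ≈ 12.56.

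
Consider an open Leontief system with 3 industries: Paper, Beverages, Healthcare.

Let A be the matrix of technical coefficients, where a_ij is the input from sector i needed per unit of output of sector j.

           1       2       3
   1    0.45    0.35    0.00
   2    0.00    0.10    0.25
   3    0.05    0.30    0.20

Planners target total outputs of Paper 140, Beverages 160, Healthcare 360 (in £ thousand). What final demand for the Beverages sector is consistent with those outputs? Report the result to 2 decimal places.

d_2 = 54.00

I − A =
  [   0.55    -0.35     0.00]
  [   0.00     0.90    -0.25]
  [  -0.05    -0.30     0.80]
d = (I − A) x:
  d_1 = (+0.55)·140 + (-0.35)·160 + (+0.00)·360 = 21.00
  d_2 = (+0.00)·140 + (+0.90)·160 + (-0.25)·360 = 54.00
  d_3 = (-0.05)·140 + (-0.30)·160 + (+0.80)·360 = 233.00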